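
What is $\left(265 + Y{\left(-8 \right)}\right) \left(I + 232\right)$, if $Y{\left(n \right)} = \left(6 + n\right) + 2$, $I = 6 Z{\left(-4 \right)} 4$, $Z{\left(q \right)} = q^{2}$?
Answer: $163240$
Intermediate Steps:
$I = 384$ ($I = 6 \left(-4\right)^{2} \cdot 4 = 6 \cdot 16 \cdot 4 = 96 \cdot 4 = 384$)
$Y{\left(n \right)} = 8 + n$
$\left(265 + Y{\left(-8 \right)}\right) \left(I + 232\right) = \left(265 + \left(8 - 8\right)\right) \left(384 + 232\right) = \left(265 + 0\right) 616 = 265 \cdot 616 = 163240$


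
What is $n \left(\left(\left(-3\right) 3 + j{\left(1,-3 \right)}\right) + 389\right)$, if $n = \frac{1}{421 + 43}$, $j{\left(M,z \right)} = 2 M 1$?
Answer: $\frac{191}{232} \approx 0.82328$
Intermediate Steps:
$j{\left(M,z \right)} = 2 M$
$n = \frac{1}{464} \approx 0.0021552$
$n \left(\left(\left(-3\right) 3 + j{\left(1,-3 \right)}\right) + 389\right) = \frac{\left(\left(-3\right) 3 + 2 \cdot 1\right) + 389}{464} = \frac{\left(-9 + 2\right) + 389}{464} = \frac{-7 + 389}{464} = \frac{1}{464} \cdot 382 = \frac{191}{232}$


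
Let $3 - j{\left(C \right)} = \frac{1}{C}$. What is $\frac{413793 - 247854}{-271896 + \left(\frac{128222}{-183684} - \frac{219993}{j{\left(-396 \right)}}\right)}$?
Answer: $- \frac{18120561699582}{37692177403603} \approx -0.48075$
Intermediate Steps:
$j{\left(C \right)} = 3 - \frac{1}{C}$
$\frac{413793 - 247854}{-271896 + \left(\frac{128222}{-183684} - \frac{219993}{j{\left(-396 \right)}}\right)} = \frac{413793 - 247854}{-271896 + \left(\frac{128222}{-183684} - \frac{219993}{3 - \frac{1}{-396}}\right)} = \frac{165939}{-271896 + \left(128222 \left(- \frac{1}{183684}\right) - \frac{219993}{3 - - \frac{1}{396}}\right)} = \frac{165939}{-271896 - \left(\frac{64111}{91842} + \frac{219993}{3 + \frac{1}{396}}\right)} = \frac{165939}{-271896 - \left(\frac{64111}{91842} + \frac{219993}{\frac{1189}{396}}\right)} = \frac{165939}{-271896 - \frac{8001096681955}{109200138}} = \frac{165939}{- \frac{37692177403603}{109200138}} = 165939 \left(- \frac{109200138}{37692177403603}\right) = - \frac{18120561699582}{37692177403603}$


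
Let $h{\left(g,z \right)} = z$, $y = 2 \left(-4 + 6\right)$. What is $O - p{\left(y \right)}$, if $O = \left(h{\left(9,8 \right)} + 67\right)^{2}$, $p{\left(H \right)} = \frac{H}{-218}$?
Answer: $\frac{613127}{109} \approx 5625.0$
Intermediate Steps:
$y = 4$ ($y = 2 \cdot 2 = 4$)
$p{\left(H \right)} = - \frac{H}{218}$ ($p{\left(H \right)} = H \left(- \frac{1}{218}\right) = - \frac{H}{218}$)
$O = 5625$ ($O = \left(8 + 67\right)^{2} = 75^{2} = 5625$)
$O - p{\left(y \right)} = 5625 - \left(- \frac{1}{218}\right) 4 = 5625 - - \frac{2}{109} = 5625 + \frac{2}{109} = \frac{613127}{109}$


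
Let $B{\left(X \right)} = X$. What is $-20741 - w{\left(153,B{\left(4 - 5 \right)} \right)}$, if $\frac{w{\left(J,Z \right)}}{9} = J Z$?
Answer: $-19364$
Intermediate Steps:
$w{\left(J,Z \right)} = 9 J Z$
$-20741 - w{\left(153,B{\left(4 - 5 \right)} \right)} = -20741 - 9 \cdot 153 \left(4 - 5\right) = -20741 - 9 \cdot 153 \left(-1\right) = -20741 - -1377 = -20741 + 1377 = -19364$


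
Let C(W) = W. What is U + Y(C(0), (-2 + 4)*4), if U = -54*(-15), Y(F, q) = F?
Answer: 810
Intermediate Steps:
U = 810 (U = -1*(-810) = 810)
U + Y(C(0), (-2 + 4)*4) = 810 + 0 = 810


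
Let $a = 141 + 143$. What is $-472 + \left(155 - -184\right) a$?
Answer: $95804$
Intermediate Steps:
$a = 284$
$-472 + \left(155 - -184\right) a = -472 + \left(155 - -184\right) 284 = -472 + \left(155 + 184\right) 284 = -472 + 339 \cdot 284 = -472 + 96276 = 95804$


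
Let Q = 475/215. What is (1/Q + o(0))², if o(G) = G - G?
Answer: 1849/9025 ≈ 0.20488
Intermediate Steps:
Q = 95/43 (Q = 475*(1/215) = 95/43 ≈ 2.2093)
o(G) = 0
(1/Q + o(0))² = (1/(95/43) + 0)² = (43/95 + 0)² = (43/95)² = 1849/9025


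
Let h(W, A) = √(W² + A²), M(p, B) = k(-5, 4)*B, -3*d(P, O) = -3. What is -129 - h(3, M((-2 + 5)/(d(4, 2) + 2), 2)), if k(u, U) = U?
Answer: -129 - √73 ≈ -137.54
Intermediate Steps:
d(P, O) = 1 (d(P, O) = -⅓*(-3) = 1)
M(p, B) = 4*B
h(W, A) = √(A² + W²)
-129 - h(3, M((-2 + 5)/(d(4, 2) + 2), 2)) = -129 - √((4*2)² + 3²) = -129 - √(8² + 9) = -129 - √(64 + 9) = -129 - √73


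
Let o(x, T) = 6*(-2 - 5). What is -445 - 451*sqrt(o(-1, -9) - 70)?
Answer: -445 - 1804*I*sqrt(7) ≈ -445.0 - 4772.9*I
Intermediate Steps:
o(x, T) = -42 (o(x, T) = 6*(-7) = -42)
-445 - 451*sqrt(o(-1, -9) - 70) = -445 - 451*sqrt(-42 - 70) = -445 - 1804*I*sqrt(7)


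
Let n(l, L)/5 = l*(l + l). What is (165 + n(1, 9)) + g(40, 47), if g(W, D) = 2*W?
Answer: 255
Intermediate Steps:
n(l, L) = 10*l² (n(l, L) = 5*(l*(l + l)) = 5*(l*(2*l)) = 5*(2*l²) = 10*l²)
(165 + n(1, 9)) + g(40, 47) = (165 + 10*1²) + 2*40 = (165 + 10*1) + 80 = (165 + 10) + 80 = 175 + 80 = 255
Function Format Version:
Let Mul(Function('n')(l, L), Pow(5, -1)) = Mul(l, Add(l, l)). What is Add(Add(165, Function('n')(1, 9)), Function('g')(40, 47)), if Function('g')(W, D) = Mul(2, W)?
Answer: 255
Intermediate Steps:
Function('n')(l, L) = Mul(10, Pow(l, 2)) (Function('n')(l, L) = Mul(5, Mul(l, Add(l, l))) = Mul(5, Mul(l, Mul(2, l))) = Mul(5, Mul(2, Pow(l, 2))) = Mul(10, Pow(l, 2)))
Add(Add(165, Function('n')(1, 9)), Function('g')(40, 47)) = Add(Add(165, Mul(10, Pow(1, 2))), Mul(2, 40)) = Add(Add(165, Mul(10, 1)), 80) = Add(Add(165, 10), 80) = Add(175, 80) = 255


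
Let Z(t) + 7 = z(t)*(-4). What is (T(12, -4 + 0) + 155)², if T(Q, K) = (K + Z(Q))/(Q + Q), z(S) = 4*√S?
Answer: 13759753/576 - 3709*√3/9 ≈ 23175.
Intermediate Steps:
Z(t) = -7 - 16*√t (Z(t) = -7 + (4*√t)*(-4) = -7 - 16*√t)
T(Q, K) = (-7 + K - 16*√Q)/(2*Q) (T(Q, K) = (K + (-7 - 16*√Q))/(Q + Q) = (-7 + K - 16*√Q)/((2*Q)) = (-7 + K - 16*√Q)*(1/(2*Q)) = (-7 + K - 16*√Q)/(2*Q))
(T(12, -4 + 0) + 155)² = ((½)*(-7 + (-4 + 0) - 32*√3)/12 + 155)² = ((½)*(1/12)*(-7 - 4 - 32*√3) + 155)² = ((½)*(1/12)*(-11 - 32*√3) + 155)² = ((-11/24 - 4*√3/3) + 155)² = (3709/24 - 4*√3/3)²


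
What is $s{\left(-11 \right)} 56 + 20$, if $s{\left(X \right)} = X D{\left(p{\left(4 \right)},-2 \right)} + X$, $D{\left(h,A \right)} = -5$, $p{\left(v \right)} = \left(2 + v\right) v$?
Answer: $2484$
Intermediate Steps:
$p{\left(v \right)} = v \left(2 + v\right)$
$s{\left(X \right)} = - 4 X$ ($s{\left(X \right)} = X \left(-5\right) + X = - 5 X + X = - 4 X$)
$s{\left(-11 \right)} 56 + 20 = \left(-4\right) \left(-11\right) 56 + 20 = 44 \cdot 56 + 20 = 2464 + 20 = 2484$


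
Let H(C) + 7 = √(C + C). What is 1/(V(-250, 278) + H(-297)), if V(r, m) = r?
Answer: -257/66643 - 3*I*√66/66643 ≈ -0.0038564 - 0.00036571*I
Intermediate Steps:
H(C) = -7 + √2*√C (H(C) = -7 + √(C + C) = -7 + √(2*C) = -7 + √2*√C)
1/(V(-250, 278) + H(-297)) = 1/(-250 + (-7 + √2*√(-297))) = 1/(-250 + (-7 + √2*(3*I*√33))) = 1/(-250 + (-7 + 3*I*√66)) = 1/(-257 + 3*I*√66)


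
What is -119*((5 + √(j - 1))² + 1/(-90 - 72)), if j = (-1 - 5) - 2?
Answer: -308329/162 - 3570*I ≈ -1903.3 - 3570.0*I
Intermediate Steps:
j = -8 (j = -6 - 2 = -8)
-119*((5 + √(j - 1))² + 1/(-90 - 72)) = -119*((5 + √(-8 - 1))² + 1/(-90 - 72)) = -119*((5 + √(-9))² + 1/(-162)) = -119*((5 + 3*I)² - 1/162) = -119*(-1/162 + (5 + 3*I)²) = 119/162 - 119*(5 + 3*I)²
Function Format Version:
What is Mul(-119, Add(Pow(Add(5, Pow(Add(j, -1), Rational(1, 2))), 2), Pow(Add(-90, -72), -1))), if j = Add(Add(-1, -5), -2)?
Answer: Add(Rational(-308329, 162), Mul(-3570, I)) ≈ Add(-1903.3, Mul(-3570.0, I))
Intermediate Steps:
j = -8 (j = Add(-6, -2) = -8)
Mul(-119, Add(Pow(Add(5, Pow(Add(j, -1), Rational(1, 2))), 2), Pow(Add(-90, -72), -1))) = Mul(-119, Add(Pow(Add(5, Pow(Add(-8, -1), Rational(1, 2))), 2), Pow(Add(-90, -72), -1))) = Mul(-119, Add(Pow(Add(5, Pow(-9, Rational(1, 2))), 2), Pow(-162, -1))) = Mul(-119, Add(Pow(Add(5, Mul(3, I)), 2), Rational(-1, 162))) = Mul(-119, Add(Rational(-1, 162), Pow(Add(5, Mul(3, I)), 2))) = Add(Rational(119, 162), Mul(-119, Pow(Add(5, Mul(3, I)), 2)))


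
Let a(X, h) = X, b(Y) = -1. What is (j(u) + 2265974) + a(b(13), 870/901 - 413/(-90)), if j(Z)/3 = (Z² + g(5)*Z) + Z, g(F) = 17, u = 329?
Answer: 2608462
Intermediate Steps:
j(Z) = 3*Z² + 54*Z (j(Z) = 3*((Z² + 17*Z) + Z) = 3*(Z² + 18*Z) = 3*Z² + 54*Z)
(j(u) + 2265974) + a(b(13), 870/901 - 413/(-90)) = (3*329*(18 + 329) + 2265974) - 1 = (3*329*347 + 2265974) - 1 = (342489 + 2265974) - 1 = 2608463 - 1 = 2608462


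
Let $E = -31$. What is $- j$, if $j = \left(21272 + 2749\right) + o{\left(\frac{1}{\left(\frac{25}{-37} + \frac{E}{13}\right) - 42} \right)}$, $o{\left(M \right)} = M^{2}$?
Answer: $- \frac{11284159863157}{469762276} \approx -24021.0$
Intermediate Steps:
$j = \frac{11284159863157}{469762276}$ ($j = \left(21272 + 2749\right) + \left(\frac{1}{\left(\frac{25}{-37} - \frac{31}{13}\right) - 42}\right)^{2} = 24021 + \left(\frac{1}{\left(25 \left(- \frac{1}{37}\right) - \frac{31}{13}\right) - 42}\right)^{2} = 24021 + \left(\frac{1}{\left(- \frac{25}{37} - \frac{31}{13}\right) - 42}\right)^{2} = 24021 + \left(\frac{1}{- \frac{1472}{481} - 42}\right)^{2} = 24021 + \left(\frac{1}{- \frac{21674}{481}}\right)^{2} = 24021 + \left(- \frac{481}{21674}\right)^{2} = 24021 + \frac{231361}{469762276} = \frac{11284159863157}{469762276} \approx 24021.0$)
$- j = \left(-1\right) \frac{11284159863157}{469762276} = - \frac{11284159863157}{469762276}$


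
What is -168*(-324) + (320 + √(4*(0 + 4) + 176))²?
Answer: 157024 + 5120*√3 ≈ 1.6589e+5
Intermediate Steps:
-168*(-324) + (320 + √(4*(0 + 4) + 176))² = 54432 + (320 + √(4*4 + 176))² = 54432 + (320 + √(16 + 176))² = 54432 + (320 + √192)² = 54432 + (320 + 8*√3)²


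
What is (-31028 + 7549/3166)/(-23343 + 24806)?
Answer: -98227099/4631858 ≈ -21.207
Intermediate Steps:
(-31028 + 7549/3166)/(-23343 + 24806) = (-31028 + 7549*(1/3166))/1463 = (-31028 + 7549/3166)*(1/1463) = -98227099/3166*1/1463 = -98227099/4631858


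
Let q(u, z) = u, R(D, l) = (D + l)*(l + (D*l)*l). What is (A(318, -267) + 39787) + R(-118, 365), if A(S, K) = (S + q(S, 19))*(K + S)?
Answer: -3882813472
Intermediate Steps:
R(D, l) = (D + l)*(l + D*l**2)
A(S, K) = 2*S*(K + S) (A(S, K) = (S + S)*(K + S) = (2*S)*(K + S) = 2*S*(K + S))
(A(318, -267) + 39787) + R(-118, 365) = (2*318*(-267 + 318) + 39787) + 365*(-118 + 365 - 118*365**2 + 365*(-118)**2) = (2*318*51 + 39787) + 365*(-118 + 365 - 118*133225 + 365*13924) = (32436 + 39787) + 365*(-118 + 365 - 15720550 + 5082260) = 72223 + 365*(-10638043) = 72223 - 3882885695 = -3882813472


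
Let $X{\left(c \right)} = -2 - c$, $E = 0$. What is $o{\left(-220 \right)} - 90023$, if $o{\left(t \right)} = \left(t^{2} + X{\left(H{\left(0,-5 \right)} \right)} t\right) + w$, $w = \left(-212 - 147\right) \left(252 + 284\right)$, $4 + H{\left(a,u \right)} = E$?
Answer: $-234487$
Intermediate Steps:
$H{\left(a,u \right)} = -4$ ($H{\left(a,u \right)} = -4 + 0 = -4$)
$w = -192424$ ($w = \left(-359\right) 536 = -192424$)
$o{\left(t \right)} = -192424 + t^{2} + 2 t$ ($o{\left(t \right)} = \left(t^{2} + \left(-2 - -4\right) t\right) - 192424 = \left(t^{2} + \left(-2 + 4\right) t\right) - 192424 = \left(t^{2} + 2 t\right) - 192424 = -192424 + t^{2} + 2 t$)
$o{\left(-220 \right)} - 90023 = \left(-192424 + \left(-220\right)^{2} + 2 \left(-220\right)\right) - 90023 = \left(-192424 + 48400 - 440\right) - 90023 = -144464 - 90023 = -234487$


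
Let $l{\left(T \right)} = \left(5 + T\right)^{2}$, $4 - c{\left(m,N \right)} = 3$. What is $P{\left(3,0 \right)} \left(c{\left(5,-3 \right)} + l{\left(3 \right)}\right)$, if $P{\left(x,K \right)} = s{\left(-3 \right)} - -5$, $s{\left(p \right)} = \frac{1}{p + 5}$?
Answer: $\frac{715}{2} \approx 357.5$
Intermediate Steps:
$s{\left(p \right)} = \frac{1}{5 + p}$
$c{\left(m,N \right)} = 1$ ($c{\left(m,N \right)} = 4 - 3 = 1$)
$P{\left(x,K \right)} = \frac{11}{2}$ ($P{\left(x,K \right)} = \frac{1}{5 - 3} - -5 = \frac{1}{2} + 5 = \frac{11}{2}$)
$P{\left(3,0 \right)} \left(c{\left(5,-3 \right)} + l{\left(3 \right)}\right) = \frac{11 \left(1 + \left(5 + 3\right)^{2}\right)}{2} = \frac{11 \left(1 + 8^{2}\right)}{2} = \frac{11 \left(1 + 64\right)}{2} = \frac{11}{2} \cdot 65 = \frac{715}{2}$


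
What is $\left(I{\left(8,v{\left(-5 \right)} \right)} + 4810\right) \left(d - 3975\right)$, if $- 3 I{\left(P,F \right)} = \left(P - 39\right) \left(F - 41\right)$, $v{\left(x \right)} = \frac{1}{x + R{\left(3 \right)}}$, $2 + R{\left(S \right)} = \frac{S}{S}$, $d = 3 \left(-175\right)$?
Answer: $-19730750$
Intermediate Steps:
$d = -525$
$R{\left(S \right)} = -1$ ($R{\left(S \right)} = -2 + \frac{S}{S} = -2 + 1 = -1$)
$v{\left(x \right)} = \frac{1}{-1 + x}$ ($v{\left(x \right)} = \frac{1}{x - 1} = \frac{1}{-1 + x}$)
$I{\left(P,F \right)} = - \frac{\left(-41 + F\right) \left(-39 + P\right)}{3}$ ($I{\left(P,F \right)} = - \frac{\left(P - 39\right) \left(F - 41\right)}{3} = - \frac{\left(-39 + P\right) \left(-41 + F\right)}{3} = - \frac{\left(-41 + F\right) \left(-39 + P\right)}{3}$)
$\left(I{\left(8,v{\left(-5 \right)} \right)} + 4810\right) \left(d - 3975\right) = \left(\left(-533 + \frac{13}{-1 - 5} + \frac{41}{3} \cdot 8 - \frac{1}{3} \frac{1}{-1 - 5} \cdot 8\right) + 4810\right) \left(-525 - 3975\right) = \left(\left(-533 + \frac{13}{-6} + \frac{328}{3} - \frac{1}{3} \frac{1}{-6} \cdot 8\right) + 4810\right) \left(-4500\right) = \left(\left(-533 + 13 \left(- \frac{1}{6}\right) + \frac{328}{3} - \left(- \frac{1}{18}\right) 8\right) + 4810\right) \left(-4500\right) = \left(\left(-533 - \frac{13}{6} + \frac{328}{3} + \frac{4}{9}\right) + 4810\right) \left(-4500\right) = \left(- \frac{7657}{18} + 4810\right) \left(-4500\right) = \frac{78923}{18} \left(-4500\right) = -19730750$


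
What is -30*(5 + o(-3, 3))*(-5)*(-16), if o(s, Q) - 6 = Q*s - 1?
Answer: -2400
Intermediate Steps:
o(s, Q) = 5 + Q*s (o(s, Q) = 6 + (Q*s - 1) = 6 + (-1 + Q*s) = 5 + Q*s)
-30*(5 + o(-3, 3))*(-5)*(-16) = -30*(5 + (5 + 3*(-3)))*(-5)*(-16) = -30*(5 + (5 - 9))*(-5)*(-16) = -30*(5 - 4)*(-5)*(-16) = -30*(-5)*(-16) = 150*(-16) = -2400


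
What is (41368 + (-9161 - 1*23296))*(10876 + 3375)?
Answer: 126990661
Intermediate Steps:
(41368 + (-9161 - 1*23296))*(10876 + 3375) = (41368 + (-9161 - 23296))*14251 = (41368 - 32457)*14251 = 8911*14251 = 126990661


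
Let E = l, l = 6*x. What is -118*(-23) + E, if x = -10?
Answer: 2654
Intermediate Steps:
l = -60 (l = 6*(-10) = -60)
E = -60
-118*(-23) + E = -118*(-23) - 60 = 2714 - 60 = 2654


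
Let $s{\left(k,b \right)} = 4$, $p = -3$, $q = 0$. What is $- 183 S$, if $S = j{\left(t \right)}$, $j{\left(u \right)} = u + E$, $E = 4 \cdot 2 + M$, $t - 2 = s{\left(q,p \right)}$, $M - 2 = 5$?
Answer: $-3843$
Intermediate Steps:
$M = 7$ ($M = 2 + 5 = 7$)
$t = 6$ ($t = 2 + 4 = 6$)
$E = 15$ ($E = 4 \cdot 2 + 7 = 8 + 7 = 15$)
$j{\left(u \right)} = 15 + u$ ($j{\left(u \right)} = u + 15 = 15 + u$)
$S = 21$ ($S = 15 + 6 = 21$)
$- 183 S = \left(-183\right) 21 = -3843$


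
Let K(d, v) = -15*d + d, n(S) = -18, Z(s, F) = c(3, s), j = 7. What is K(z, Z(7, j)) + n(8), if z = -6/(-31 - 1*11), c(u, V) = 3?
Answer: -20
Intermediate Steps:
Z(s, F) = 3
z = 1/7 (z = -6/(-31 - 11) = -6/(-42) = -6*(-1/42) = 1/7 ≈ 0.14286)
K(d, v) = -14*d
K(z, Z(7, j)) + n(8) = -14*1/7 - 18 = -2 - 18 = -20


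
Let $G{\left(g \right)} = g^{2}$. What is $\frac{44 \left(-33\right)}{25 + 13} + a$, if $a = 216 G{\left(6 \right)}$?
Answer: $\frac{147018}{19} \approx 7737.8$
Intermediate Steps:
$a = 7776$ ($a = 216 \cdot 6^{2} = 216 \cdot 36 = 7776$)
$\frac{44 \left(-33\right)}{25 + 13} + a = \frac{44 \left(-33\right)}{25 + 13} + 7776 = - \frac{1452}{38} + 7776 = \left(-1452\right) \frac{1}{38} + 7776 = - \frac{726}{19} + 7776 = \frac{147018}{19}$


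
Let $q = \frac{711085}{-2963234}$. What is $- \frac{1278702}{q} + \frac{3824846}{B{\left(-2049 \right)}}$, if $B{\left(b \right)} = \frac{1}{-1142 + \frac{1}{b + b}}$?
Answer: $- \frac{6356433322545349603}{1457013165} \approx -4.3626 \cdot 10^{9}$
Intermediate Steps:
$q = - \frac{711085}{2963234}$ ($q = 711085 \left(- \frac{1}{2963234}\right) = - \frac{711085}{2963234} \approx -0.23997$)
$B{\left(b \right)} = \frac{1}{-1142 + \frac{1}{2 b}}$
$- \frac{1278702}{q} + \frac{3824846}{B{\left(-2049 \right)}} = - \frac{1278702}{- \frac{711085}{2963234}} + \frac{3824846}{\left(-2\right) \left(-2049\right) \frac{1}{-1 + 2284 \left(-2049\right)}} = \left(-1278702\right) \left(- \frac{2963234}{711085}\right) + \frac{3824846}{\left(-2\right) \left(-2049\right) \frac{1}{-1 - 4679916}} = \frac{3789093242268}{711085} + \frac{3824846}{\left(-2\right) \left(-2049\right) \frac{1}{-4679917}} = \frac{3789093242268}{711085} + \frac{3824846}{\left(-2\right) \left(-2049\right) \left(- \frac{1}{4679917}\right)} = \frac{3789093242268}{711085} + \frac{3824846}{- \frac{4098}{4679917}} = \frac{3789093242268}{711085} + 3824846 \left(- \frac{4679917}{4098}\right) = \frac{3789093242268}{711085} - \frac{8949980908891}{2049} = - \frac{6356433322545349603}{1457013165}$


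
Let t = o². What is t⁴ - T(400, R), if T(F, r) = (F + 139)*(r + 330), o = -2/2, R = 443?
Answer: -416646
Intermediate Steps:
o = -1 (o = -2*½ = -1)
t = 1 (t = (-1)² = 1)
T(F, r) = (139 + F)*(330 + r)
t⁴ - T(400, R) = 1⁴ - (45870 + 139*443 + 330*400 + 400*443) = 1 - (45870 + 61577 + 132000 + 177200) = 1 - 1*416647 = 1 - 416647 = -416646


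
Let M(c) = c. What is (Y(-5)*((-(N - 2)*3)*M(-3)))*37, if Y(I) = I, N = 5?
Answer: -4995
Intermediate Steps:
(Y(-5)*((-(N - 2)*3)*M(-3)))*37 = -5*-(5 - 2)*3*(-3)*37 = -5*-1*3*3*(-3)*37 = -5*(-3*3)*(-3)*37 = -(-45)*(-3)*37 = -5*27*37 = -135*37 = -4995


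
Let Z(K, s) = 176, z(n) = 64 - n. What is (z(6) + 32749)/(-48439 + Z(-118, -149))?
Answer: -32807/48263 ≈ -0.67975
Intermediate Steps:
(z(6) + 32749)/(-48439 + Z(-118, -149)) = ((64 - 1*6) + 32749)/(-48439 + 176) = ((64 - 6) + 32749)/(-48263) = (58 + 32749)*(-1/48263) = 32807*(-1/48263) = -32807/48263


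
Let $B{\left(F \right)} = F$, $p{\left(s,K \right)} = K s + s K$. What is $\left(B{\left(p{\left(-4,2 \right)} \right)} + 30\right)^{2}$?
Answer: $196$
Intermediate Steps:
$p{\left(s,K \right)} = 2 K s$ ($p{\left(s,K \right)} = K s + K s = 2 K s$)
$\left(B{\left(p{\left(-4,2 \right)} \right)} + 30\right)^{2} = \left(2 \cdot 2 \left(-4\right) + 30\right)^{2} = \left(-16 + 30\right)^{2} = 14^{2} = 196$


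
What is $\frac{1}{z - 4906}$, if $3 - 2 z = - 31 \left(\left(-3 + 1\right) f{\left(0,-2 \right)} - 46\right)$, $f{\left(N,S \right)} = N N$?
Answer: $- \frac{2}{11235} \approx -0.00017802$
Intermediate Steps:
$f{\left(N,S \right)} = N^{2}$
$z = - \frac{1423}{2}$ ($z = \frac{3}{2} - \frac{\left(-31\right) \left(\left(-3 + 1\right) 0^{2} - 46\right)}{2} = \frac{3}{2} - \frac{\left(-31\right) \left(\left(-2\right) 0 - 46\right)}{2} = \frac{3}{2} - \frac{\left(-31\right) \left(0 - 46\right)}{2} = \frac{3}{2} - \frac{\left(-31\right) \left(-46\right)}{2} = \frac{3}{2} - 713 = - \frac{1423}{2} \approx -711.5$)
$\frac{1}{z - 4906} = \frac{1}{- \frac{1423}{2} - 4906} = \frac{1}{- \frac{11235}{2}} = - \frac{2}{11235}$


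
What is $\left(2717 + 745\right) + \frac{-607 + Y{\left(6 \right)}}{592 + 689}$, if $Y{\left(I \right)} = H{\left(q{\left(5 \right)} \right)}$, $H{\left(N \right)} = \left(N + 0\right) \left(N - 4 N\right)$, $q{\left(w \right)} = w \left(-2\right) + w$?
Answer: $\frac{4434140}{1281} \approx 3461.5$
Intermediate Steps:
$q{\left(w \right)} = - w$ ($q{\left(w \right)} = - 2 w + w = - w$)
$H{\left(N \right)} = - 3 N^{2}$ ($H{\left(N \right)} = N \left(- 3 N\right) = - 3 N^{2}$)
$Y{\left(I \right)} = -75$ ($Y{\left(I \right)} = - 3 \left(\left(-1\right) 5\right)^{2} = - 3 \left(-5\right)^{2} = \left(-3\right) 25 = -75$)
$\left(2717 + 745\right) + \frac{-607 + Y{\left(6 \right)}}{592 + 689} = \left(2717 + 745\right) + \frac{-607 - 75}{592 + 689} = 3462 - \frac{682}{1281} = \frac{4434140}{1281}$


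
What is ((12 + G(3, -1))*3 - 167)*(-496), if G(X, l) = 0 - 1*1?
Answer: 66464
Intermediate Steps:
G(X, l) = -1 (G(X, l) = 0 - 1 = -1)
((12 + G(3, -1))*3 - 167)*(-496) = ((12 - 1)*3 - 167)*(-496) = (11*3 - 167)*(-496) = (33 - 167)*(-496) = -134*(-496) = 66464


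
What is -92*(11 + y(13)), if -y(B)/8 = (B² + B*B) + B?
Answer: 257324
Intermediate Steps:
y(B) = -16*B² - 8*B (y(B) = -8*((B² + B*B) + B) = -8*((B² + B²) + B) = -8*(2*B² + B) = -8*(B + 2*B²) = -16*B² - 8*B)
-92*(11 + y(13)) = -92*(11 - 8*13*(1 + 2*13)) = -92*(11 - 8*13*(1 + 26)) = -92*(11 - 8*13*27) = -92*(11 - 2808) = -92*(-2797) = 257324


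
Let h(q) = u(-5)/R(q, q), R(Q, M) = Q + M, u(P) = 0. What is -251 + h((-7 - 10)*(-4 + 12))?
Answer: -251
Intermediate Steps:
R(Q, M) = M + Q
h(q) = 0 (h(q) = 0/(q + q) = 0/((2*q)) = 0*(1/(2*q)) = 0)
-251 + h((-7 - 10)*(-4 + 12)) = -251 + 0 = -251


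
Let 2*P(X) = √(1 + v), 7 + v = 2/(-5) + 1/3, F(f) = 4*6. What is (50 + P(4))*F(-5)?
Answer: 1200 + 4*I*√1365/5 ≈ 1200.0 + 29.557*I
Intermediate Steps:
F(f) = 24
v = -106/15 (v = -7 + (2/(-5) + 1/3) = -7 + (2*(-⅕) + 1*(⅓)) = -7 + (-⅖ + ⅓) = -7 - 1/15 = -106/15 ≈ -7.0667)
P(X) = I*√1365/30 (P(X) = √(1 - 106/15)/2 = √(-91/15)/2 = (I*√1365/15)/2 = I*√1365/30)
(50 + P(4))*F(-5) = (50 + I*√1365/30)*24 = 1200 + 4*I*√1365/5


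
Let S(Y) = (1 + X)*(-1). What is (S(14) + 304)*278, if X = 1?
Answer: 83956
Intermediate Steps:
S(Y) = -2 (S(Y) = (1 + 1)*(-1) = 2*(-1) = -2)
(S(14) + 304)*278 = (-2 + 304)*278 = 302*278 = 83956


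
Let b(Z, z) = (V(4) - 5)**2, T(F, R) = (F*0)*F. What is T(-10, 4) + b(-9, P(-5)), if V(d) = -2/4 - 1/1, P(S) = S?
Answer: 169/4 ≈ 42.250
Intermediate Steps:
V(d) = -3/2 (V(d) = -2*1/4 - 1*1 = -1/2 - 1 = -3/2)
T(F, R) = 0 (T(F, R) = 0*F = 0)
b(Z, z) = 169/4 (b(Z, z) = (-3/2 - 5)**2 = (-13/2)**2 = 169/4)
T(-10, 4) + b(-9, P(-5)) = 0 + 169/4 = 169/4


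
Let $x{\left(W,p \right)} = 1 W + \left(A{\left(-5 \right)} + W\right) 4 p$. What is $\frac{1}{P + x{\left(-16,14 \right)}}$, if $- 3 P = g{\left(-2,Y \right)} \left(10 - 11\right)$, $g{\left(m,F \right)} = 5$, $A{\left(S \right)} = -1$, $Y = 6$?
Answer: $- \frac{3}{2899} \approx -0.0010348$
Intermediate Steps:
$x{\left(W,p \right)} = W + p \left(-4 + 4 W\right)$ ($x{\left(W,p \right)} = 1 W + \left(-1 + W\right) 4 p = W + \left(-4 + 4 W\right) p = W + p \left(-4 + 4 W\right)$)
$P = \frac{5}{3}$ ($P = - \frac{5 \left(10 - 11\right)}{3} = - \frac{5 \left(-1\right)}{3} = \left(- \frac{1}{3}\right) \left(-5\right) = \frac{5}{3} \approx 1.6667$)
$\frac{1}{P + x{\left(-16,14 \right)}} = \frac{1}{\frac{5}{3} - \left(72 + 896\right)} = \frac{1}{\frac{5}{3} - 968} = \frac{1}{- \frac{2899}{3}} = - \frac{3}{2899}$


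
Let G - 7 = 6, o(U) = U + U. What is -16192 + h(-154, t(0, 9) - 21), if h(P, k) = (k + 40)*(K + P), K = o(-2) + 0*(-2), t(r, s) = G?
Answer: -21248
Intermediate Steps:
o(U) = 2*U
G = 13 (G = 7 + 6 = 13)
t(r, s) = 13
K = -4 (K = 2*(-2) + 0*(-2) = -4 + 0 = -4)
h(P, k) = (-4 + P)*(40 + k) (h(P, k) = (k + 40)*(-4 + P) = (40 + k)*(-4 + P) = (-4 + P)*(40 + k))
-16192 + h(-154, t(0, 9) - 21) = -16192 + (-160 - 4*(13 - 21) + 40*(-154) - 154*(13 - 21)) = -16192 + (-160 - 4*(-8) - 6160 - 154*(-8)) = -16192 + (-160 + 32 - 6160 + 1232) = -16192 - 5056 = -21248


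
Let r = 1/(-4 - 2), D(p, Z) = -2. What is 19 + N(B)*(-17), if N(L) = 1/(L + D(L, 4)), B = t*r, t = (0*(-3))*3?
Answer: 55/2 ≈ 27.500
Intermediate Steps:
t = 0 (t = 0*3 = 0)
r = -⅙ (r = 1/(-6) = -⅙ ≈ -0.16667)
B = 0 (B = 0*(-⅙) = 0)
N(L) = 1/(-2 + L) (N(L) = 1/(L - 2) = 1/(-2 + L))
19 + N(B)*(-17) = 19 - 17/(-2 + 0) = 19 - 17/(-2) = 19 - ½*(-17) = 19 + 17/2 = 55/2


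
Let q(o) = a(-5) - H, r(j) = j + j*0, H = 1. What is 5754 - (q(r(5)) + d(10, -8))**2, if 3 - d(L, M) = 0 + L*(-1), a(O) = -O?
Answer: 5465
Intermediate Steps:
d(L, M) = 3 + L (d(L, M) = 3 - (0 + L*(-1)) = 3 - (0 - L) = 3 - (-1)*L = 3 + L)
r(j) = j (r(j) = j + 0 = j)
q(o) = 4 (q(o) = -1*(-5) - 1*1 = 5 - 1 = 4)
5754 - (q(r(5)) + d(10, -8))**2 = 5754 - (4 + (3 + 10))**2 = 5754 - (4 + 13)**2 = 5754 - 1*17**2 = 5754 - 1*289 = 5754 - 289 = 5465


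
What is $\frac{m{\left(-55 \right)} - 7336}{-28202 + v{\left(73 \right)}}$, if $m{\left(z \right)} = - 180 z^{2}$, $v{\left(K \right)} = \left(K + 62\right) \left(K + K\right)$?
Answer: $\frac{137959}{2123} \approx 64.983$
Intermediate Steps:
$v{\left(K \right)} = 2 K \left(62 + K\right)$ ($v{\left(K \right)} = \left(62 + K\right) 2 K = 2 K \left(62 + K\right)$)
$\frac{m{\left(-55 \right)} - 7336}{-28202 + v{\left(73 \right)}} = \frac{- 180 \left(-55\right)^{2} - 7336}{-28202 + 2 \cdot 73 \left(62 + 73\right)} = \frac{\left(-180\right) 3025 - 7336}{-28202 + 2 \cdot 73 \cdot 135} = \frac{-544500 - 7336}{-28202 + 19710} = - \frac{551836}{-8492} = \left(-551836\right) \left(- \frac{1}{8492}\right) = \frac{137959}{2123}$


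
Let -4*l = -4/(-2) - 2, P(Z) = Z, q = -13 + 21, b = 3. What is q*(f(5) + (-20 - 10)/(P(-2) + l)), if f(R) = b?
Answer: 144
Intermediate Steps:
f(R) = 3
q = 8
l = 0 (l = -(-4/(-2) - 2)/4 = -(-4*(-½) - 2)/4 = -(2 - 2)/4 = -¼*0 = 0)
q*(f(5) + (-20 - 10)/(P(-2) + l)) = 8*(3 + (-20 - 10)/(-2 + 0)) = 8*(3 - 30/(-2)) = 8*(3 - 30*(-½)) = 8*(3 + 15) = 8*18 = 144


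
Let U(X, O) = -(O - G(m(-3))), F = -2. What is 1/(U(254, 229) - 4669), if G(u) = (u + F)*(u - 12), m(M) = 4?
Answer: -1/4914 ≈ -0.00020350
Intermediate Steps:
G(u) = (-12 + u)*(-2 + u) (G(u) = (u - 2)*(u - 12) = (-2 + u)*(-12 + u) = (-12 + u)*(-2 + u))
U(X, O) = -16 - O (U(X, O) = -(O - (24 + 4² - 14*4)) = -(O - (24 + 16 - 56)) = -(O - 1*(-16)) = -(O + 16) = -(16 + O) = -16 - O)
1/(U(254, 229) - 4669) = 1/((-16 - 1*229) - 4669) = 1/((-16 - 229) - 4669) = 1/(-245 - 4669) = 1/(-4914) = -1/4914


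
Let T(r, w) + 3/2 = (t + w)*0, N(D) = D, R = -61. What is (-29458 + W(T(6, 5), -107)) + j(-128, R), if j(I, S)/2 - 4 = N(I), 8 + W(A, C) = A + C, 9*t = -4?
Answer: -59645/2 ≈ -29823.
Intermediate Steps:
t = -4/9 (t = (1/9)*(-4) = -4/9 ≈ -0.44444)
T(r, w) = -3/2 (T(r, w) = -3/2 + (-4/9 + w)*0 = -3/2 + 0 = -3/2)
W(A, C) = -8 + A + C (W(A, C) = -8 + (A + C) = -8 + A + C)
j(I, S) = 8 + 2*I
(-29458 + W(T(6, 5), -107)) + j(-128, R) = (-29458 + (-8 - 3/2 - 107)) + (8 + 2*(-128)) = (-29458 - 233/2) + (8 - 256) = -59149/2 - 248 = -59645/2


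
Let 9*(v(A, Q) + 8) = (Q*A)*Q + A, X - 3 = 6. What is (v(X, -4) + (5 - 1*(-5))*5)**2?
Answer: 3481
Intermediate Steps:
X = 9 (X = 3 + 6 = 9)
v(A, Q) = -8 + A/9 + A*Q**2/9 (v(A, Q) = -8 + ((Q*A)*Q + A)/9 = -8 + ((A*Q)*Q + A)/9 = -8 + (A*Q**2 + A)/9 = -8 + (A + A*Q**2)/9 = -8 + (A/9 + A*Q**2/9) = -8 + A/9 + A*Q**2/9)
(v(X, -4) + (5 - 1*(-5))*5)**2 = ((-8 + (1/9)*9 + (1/9)*9*(-4)**2) + (5 - 1*(-5))*5)**2 = ((-8 + 1 + (1/9)*9*16) + (5 + 5)*5)**2 = ((-8 + 1 + 16) + 10*5)**2 = (9 + 50)**2 = 59**2 = 3481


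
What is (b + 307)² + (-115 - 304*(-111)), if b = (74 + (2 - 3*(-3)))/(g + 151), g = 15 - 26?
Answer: 100548905/784 ≈ 1.2825e+5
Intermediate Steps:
g = -11
b = 17/28 (b = (74 + (2 - 3*(-3)))/(-11 + 151) = (74 + (2 + 9))/140 = (74 + 11)*(1/140) = 85*(1/140) = 17/28 ≈ 0.60714)
(b + 307)² + (-115 - 304*(-111)) = (17/28 + 307)² + (-115 - 304*(-111)) = (8613/28)² + (-115 + 33744) = 74183769/784 + 33629 = 100548905/784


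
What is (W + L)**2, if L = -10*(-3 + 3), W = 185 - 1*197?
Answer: 144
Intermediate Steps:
W = -12 (W = 185 - 197 = -12)
L = 0 (L = -10*0 = 0)
(W + L)**2 = (-12 + 0)**2 = (-12)**2 = 144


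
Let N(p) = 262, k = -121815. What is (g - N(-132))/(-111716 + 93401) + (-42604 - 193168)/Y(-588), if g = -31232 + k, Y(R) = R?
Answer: 40817684/99715 ≈ 409.34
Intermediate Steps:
g = -153047 (g = -31232 - 121815 = -153047)
(g - N(-132))/(-111716 + 93401) + (-42604 - 193168)/Y(-588) = (-153047 - 1*262)/(-111716 + 93401) + (-42604 - 193168)/(-588) = (-153047 - 262)/(-18315) - 235772*(-1/588) = -153309*(-1/18315) + 58943/147 = 51103/6105 + 58943/147 = 40817684/99715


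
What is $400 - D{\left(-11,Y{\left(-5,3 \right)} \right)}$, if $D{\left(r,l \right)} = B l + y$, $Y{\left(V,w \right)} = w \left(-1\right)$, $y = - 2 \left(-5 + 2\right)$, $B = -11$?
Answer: $361$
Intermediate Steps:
$y = 6$ ($y = \left(-2\right) \left(-3\right) = 6$)
$Y{\left(V,w \right)} = - w$
$D{\left(r,l \right)} = 6 - 11 l$ ($D{\left(r,l \right)} = - 11 l + 6 = 6 - 11 l$)
$400 - D{\left(-11,Y{\left(-5,3 \right)} \right)} = 400 - \left(6 - 11 \left(\left(-1\right) 3\right)\right) = 400 - \left(6 - -33\right) = 400 - \left(6 + 33\right) = 400 - 39 = 361$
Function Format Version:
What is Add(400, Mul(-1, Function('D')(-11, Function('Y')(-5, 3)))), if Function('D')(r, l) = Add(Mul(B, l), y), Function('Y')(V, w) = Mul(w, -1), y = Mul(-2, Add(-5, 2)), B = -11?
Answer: 361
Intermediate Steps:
y = 6 (y = Mul(-2, -3) = 6)
Function('Y')(V, w) = Mul(-1, w)
Function('D')(r, l) = Add(6, Mul(-11, l)) (Function('D')(r, l) = Add(Mul(-11, l), 6) = Add(6, Mul(-11, l)))
Add(400, Mul(-1, Function('D')(-11, Function('Y')(-5, 3)))) = Add(400, Mul(-1, Add(6, Mul(-11, Mul(-1, 3))))) = Add(400, Mul(-1, Add(6, Mul(-11, -3)))) = Add(400, Mul(-1, Add(6, 33))) = Add(400, Mul(-1, 39)) = Add(400, -39) = 361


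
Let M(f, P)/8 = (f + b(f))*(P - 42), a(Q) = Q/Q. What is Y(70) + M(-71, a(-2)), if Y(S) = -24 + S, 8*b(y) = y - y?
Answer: 23334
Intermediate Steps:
a(Q) = 1
b(y) = 0 (b(y) = (y - y)/8 = (1/8)*0 = 0)
M(f, P) = 8*f*(-42 + P) (M(f, P) = 8*((f + 0)*(P - 42)) = 8*(f*(-42 + P)) = 8*f*(-42 + P))
Y(70) + M(-71, a(-2)) = (-24 + 70) + 8*(-71)*(-42 + 1) = 46 + 8*(-71)*(-41) = 46 + 23288 = 23334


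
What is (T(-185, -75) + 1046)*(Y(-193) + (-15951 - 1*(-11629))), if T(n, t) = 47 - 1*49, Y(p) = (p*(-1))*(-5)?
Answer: -5519628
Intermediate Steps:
Y(p) = 5*p (Y(p) = -p*(-5) = 5*p)
T(n, t) = -2 (T(n, t) = 47 - 49 = -2)
(T(-185, -75) + 1046)*(Y(-193) + (-15951 - 1*(-11629))) = (-2 + 1046)*(5*(-193) + (-15951 - 1*(-11629))) = 1044*(-965 + (-15951 + 11629)) = 1044*(-965 - 4322) = 1044*(-5287) = -5519628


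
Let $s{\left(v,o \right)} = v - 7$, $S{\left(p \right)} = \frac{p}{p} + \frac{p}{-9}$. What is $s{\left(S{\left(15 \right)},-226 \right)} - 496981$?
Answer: $- \frac{1490966}{3} \approx -4.9699 \cdot 10^{5}$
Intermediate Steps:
$S{\left(p \right)} = 1 - \frac{p}{9}$ ($S{\left(p \right)} = 1 + p \left(- \frac{1}{9}\right) = 1 - \frac{p}{9}$)
$s{\left(v,o \right)} = -7 + v$ ($s{\left(v,o \right)} = v - 7 = -7 + v$)
$s{\left(S{\left(15 \right)},-226 \right)} - 496981 = \left(-7 + \left(1 - \frac{5}{3}\right)\right) - 496981 = \left(-7 - \frac{2}{3}\right) - 496981 = - \frac{23}{3} - 496981 = - \frac{1490966}{3}$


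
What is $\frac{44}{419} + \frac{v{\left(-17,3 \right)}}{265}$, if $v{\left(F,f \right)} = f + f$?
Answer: $\frac{14174}{111035} \approx 0.12765$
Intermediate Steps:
$v{\left(F,f \right)} = 2 f$
$\frac{44}{419} + \frac{v{\left(-17,3 \right)}}{265} = \frac{44}{419} + \frac{2 \cdot 3}{265} = 44 \cdot \frac{1}{419} + 6 \cdot \frac{1}{265} = \frac{44}{419} + \frac{6}{265} = \frac{14174}{111035}$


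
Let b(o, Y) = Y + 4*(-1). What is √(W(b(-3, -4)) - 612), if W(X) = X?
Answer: 2*I*√155 ≈ 24.9*I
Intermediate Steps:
b(o, Y) = -4 + Y (b(o, Y) = Y - 4 = -4 + Y)
√(W(b(-3, -4)) - 612) = √((-4 - 4) - 612) = √(-8 - 612) = √(-620) = 2*I*√155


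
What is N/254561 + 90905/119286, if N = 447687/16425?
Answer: 42238017205123/55417153288950 ≈ 0.76218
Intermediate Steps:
N = 49743/1825 (N = 447687*(1/16425) = 49743/1825 ≈ 27.256)
N/254561 + 90905/119286 = (49743/1825)/254561 + 90905/119286 = (49743/1825)*(1/254561) + 90905*(1/119286) = 49743/464573825 + 90905/119286 = 42238017205123/55417153288950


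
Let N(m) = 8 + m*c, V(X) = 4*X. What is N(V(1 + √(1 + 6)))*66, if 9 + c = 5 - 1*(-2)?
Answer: -528*√7 ≈ -1397.0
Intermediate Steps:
c = -2 (c = -9 + (5 - 1*(-2)) = -9 + (5 + 2) = -9 + 7 = -2)
N(m) = 8 - 2*m (N(m) = 8 + m*(-2) = 8 - 2*m)
N(V(1 + √(1 + 6)))*66 = (8 - 8*(1 + √(1 + 6)))*66 = (8 - 8*(1 + √7))*66 = (8 - 2*(4 + 4*√7))*66 = (8 + (-8 - 8*√7))*66 = -8*√7*66 = -528*√7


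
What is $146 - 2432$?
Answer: $-2286$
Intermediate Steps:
$146 - 2432 = -2286$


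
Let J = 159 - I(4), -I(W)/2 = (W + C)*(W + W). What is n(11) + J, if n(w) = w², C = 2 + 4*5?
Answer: 696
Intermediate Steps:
C = 22 (C = 2 + 20 = 22)
I(W) = -4*W*(22 + W) (I(W) = -2*(W + 22)*(W + W) = -2*(22 + W)*2*W = -4*W*(22 + W))
J = 575 (J = 159 - (-4)*4*(22 + 4) = 159 - (-4)*4*26 = 159 - 1*(-416) = 159 + 416 = 575)
n(11) + J = 11² + 575 = 121 + 575 = 696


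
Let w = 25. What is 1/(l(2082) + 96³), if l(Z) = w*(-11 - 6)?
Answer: 1/884311 ≈ 1.1308e-6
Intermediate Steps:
l(Z) = -425 (l(Z) = 25*(-11 - 6) = 25*(-17) = -425)
1/(l(2082) + 96³) = 1/(-425 + 96³) = 1/(-425 + 884736) = 1/884311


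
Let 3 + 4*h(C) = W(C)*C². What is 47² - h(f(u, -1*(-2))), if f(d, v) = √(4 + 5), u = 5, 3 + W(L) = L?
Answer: 8839/4 ≈ 2209.8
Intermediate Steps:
W(L) = -3 + L
f(d, v) = 3 (f(d, v) = √9 = 3)
h(C) = -¾ + C²*(-3 + C)/4 (h(C) = -¾ + ((-3 + C)*C²)/4 = -¾ + (C²*(-3 + C))/4 = -¾ + C²*(-3 + C)/4)
47² - h(f(u, -1*(-2))) = 47² - (-¾ + (¼)*3²*(-3 + 3)) = 2209 - (-¾ + (¼)*9*0) = 2209 - (-¾ + 0) = 2209 - 1*(-¾) = 2209 + ¾ = 8839/4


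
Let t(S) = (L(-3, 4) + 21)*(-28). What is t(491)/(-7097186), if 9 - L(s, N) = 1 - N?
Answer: 462/3548593 ≈ 0.00013019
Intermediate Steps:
L(s, N) = 8 + N (L(s, N) = 9 - (1 - N) = 9 + (-1 + N) = 8 + N)
t(S) = -924 (t(S) = ((8 + 4) + 21)*(-28) = (12 + 21)*(-28) = 33*(-28) = -924)
t(491)/(-7097186) = -924/(-7097186) = -924*(-1/7097186) = 462/3548593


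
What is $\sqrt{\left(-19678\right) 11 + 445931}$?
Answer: $9 \sqrt{2833} \approx 479.03$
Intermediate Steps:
$\sqrt{\left(-19678\right) 11 + 445931} = \sqrt{-216458 + 445931} = \sqrt{229473} = 9 \sqrt{2833}$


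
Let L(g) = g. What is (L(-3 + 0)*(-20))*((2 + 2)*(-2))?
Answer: -480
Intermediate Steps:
(L(-3 + 0)*(-20))*((2 + 2)*(-2)) = ((-3 + 0)*(-20))*((2 + 2)*(-2)) = (-3*(-20))*(4*(-2)) = 60*(-8) = -480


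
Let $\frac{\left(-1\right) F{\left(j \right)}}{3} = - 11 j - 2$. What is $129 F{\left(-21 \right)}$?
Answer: $-88623$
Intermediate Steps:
$F{\left(j \right)} = 6 + 33 j$ ($F{\left(j \right)} = - 3 \left(- 11 j - 2\right) = - 3 \left(-2 - 11 j\right) = 6 + 33 j$)
$129 F{\left(-21 \right)} = 129 \left(6 + 33 \left(-21\right)\right) = 129 \left(6 - 693\right) = 129 \left(-687\right) = -88623$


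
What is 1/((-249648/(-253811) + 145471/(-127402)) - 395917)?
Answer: -32336029022/12802388718788659 ≈ -2.5258e-6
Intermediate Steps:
1/((-249648/(-253811) + 145471/(-127402)) - 395917) = 1/((-249648*(-1/253811) + 145471*(-1/127402)) - 395917) = 1/((249648/253811 - 145471/127402) - 395917) = 1/(-5116485485/32336029022 - 395917) = 1/(-12802388718788659/32336029022) = -32336029022/12802388718788659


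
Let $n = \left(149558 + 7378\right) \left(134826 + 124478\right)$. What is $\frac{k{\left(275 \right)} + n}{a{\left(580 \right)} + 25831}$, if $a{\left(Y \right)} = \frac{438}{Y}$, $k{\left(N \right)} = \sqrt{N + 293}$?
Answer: $\frac{11801298437760}{7491209} + \frac{580 \sqrt{142}}{7491209} \approx 1.5754 \cdot 10^{6}$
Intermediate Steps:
$k{\left(N \right)} = \sqrt{293 + N}$
$n = 40694132544$ ($n = 156936 \cdot 259304 = 40694132544$)
$\frac{k{\left(275 \right)} + n}{a{\left(580 \right)} + 25831} = \frac{\sqrt{293 + 275} + 40694132544}{\frac{438}{580} + 25831} = \frac{\sqrt{568} + 40694132544}{438 \cdot \frac{1}{580} + 25831} = \frac{2 \sqrt{142} + 40694132544}{\frac{219}{290} + 25831} = \frac{40694132544 + 2 \sqrt{142}}{\frac{7491209}{290}} = \left(40694132544 + 2 \sqrt{142}\right) \frac{290}{7491209} = \frac{11801298437760}{7491209} + \frac{580 \sqrt{142}}{7491209}$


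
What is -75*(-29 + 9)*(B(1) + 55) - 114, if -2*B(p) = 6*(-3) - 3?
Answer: 98136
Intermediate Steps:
B(p) = 21/2 (B(p) = -(6*(-3) - 3)/2 = -(-18 - 3)/2 = -½*(-21) = 21/2)
-75*(-29 + 9)*(B(1) + 55) - 114 = -75*(-29 + 9)*(21/2 + 55) - 114 = -(-1500)*131/2 - 114 = -75*(-1310) - 114 = 98250 - 114 = 98136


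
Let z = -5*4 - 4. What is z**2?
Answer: 576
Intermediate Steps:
z = -24 (z = -1*20 - 4 = -20 - 4 = -24)
z**2 = (-24)**2 = 576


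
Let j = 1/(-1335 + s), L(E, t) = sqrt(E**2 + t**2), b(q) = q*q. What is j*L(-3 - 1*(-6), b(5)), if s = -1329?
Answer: -sqrt(634)/2664 ≈ -0.0094517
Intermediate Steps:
b(q) = q**2
j = -1/2664 (j = 1/(-1335 - 1329) = 1/(-2664) = -1/2664 ≈ -0.00037538)
j*L(-3 - 1*(-6), b(5)) = -sqrt((-3 - 1*(-6))**2 + (5**2)**2)/2664 = -sqrt((-3 + 6)**2 + 25**2)/2664 = -sqrt(3**2 + 625)/2664 = -sqrt(9 + 625)/2664 = -sqrt(634)/2664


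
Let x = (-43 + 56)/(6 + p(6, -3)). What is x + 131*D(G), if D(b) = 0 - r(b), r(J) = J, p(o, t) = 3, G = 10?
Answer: -11777/9 ≈ -1308.6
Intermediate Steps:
x = 13/9 (x = (-43 + 56)/(6 + 3) = 13/9 ≈ 1.4444)
D(b) = -b (D(b) = 0 - b = -b)
x + 131*D(G) = 13/9 + 131*(-1*10) = 13/9 + 131*(-10) = 13/9 - 1310 = -11777/9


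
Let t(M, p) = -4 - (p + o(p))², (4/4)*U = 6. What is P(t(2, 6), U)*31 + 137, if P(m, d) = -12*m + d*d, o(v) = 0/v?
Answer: 16133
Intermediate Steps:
U = 6
o(v) = 0
t(M, p) = -4 - p² (t(M, p) = -4 - (p + 0)² = -4 - p²)
P(m, d) = d² - 12*m (P(m, d) = -12*m + d² = d² - 12*m)
P(t(2, 6), U)*31 + 137 = (6² - 12*(-4 - 1*6²))*31 + 137 = (36 - 12*(-4 - 1*36))*31 + 137 = (36 - 12*(-4 - 36))*31 + 137 = (36 - 12*(-40))*31 + 137 = (36 + 480)*31 + 137 = 516*31 + 137 = 15996 + 137 = 16133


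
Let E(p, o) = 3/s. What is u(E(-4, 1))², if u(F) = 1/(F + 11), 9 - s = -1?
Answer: 100/12769 ≈ 0.0078315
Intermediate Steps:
s = 10 (s = 9 - 1*(-1) = 9 + 1 = 10)
E(p, o) = 3/10
u(F) = 1/(11 + F)
u(E(-4, 1))² = (1/(11 + 3/10))² = (1/(113/10))² = (10/113)² = 100/12769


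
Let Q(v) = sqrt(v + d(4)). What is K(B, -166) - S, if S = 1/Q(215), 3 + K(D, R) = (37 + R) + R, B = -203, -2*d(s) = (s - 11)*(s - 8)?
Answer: -298 - sqrt(201)/201 ≈ -298.07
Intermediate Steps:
d(s) = -(-11 + s)*(-8 + s)/2 (d(s) = -(s - 11)*(s - 8)/2 = -(-11 + s)*(-8 + s)/2)
Q(v) = sqrt(-14 + v) (Q(v) = sqrt(v + (-44 - 1/2*4**2 + (19/2)*4)) = sqrt(v + (-44 - 1/2*16 + 38)) = sqrt(v + (-44 - 8 + 38)) = sqrt(v - 14) = sqrt(-14 + v))
K(D, R) = 34 + 2*R (K(D, R) = -3 + ((37 + R) + R) = -3 + (37 + 2*R) = 34 + 2*R)
S = sqrt(201)/201 (S = 1/(sqrt(-14 + 215)) = 1/(sqrt(201)) = sqrt(201)/201 ≈ 0.070535)
K(B, -166) - S = (34 + 2*(-166)) - sqrt(201)/201 = (34 - 332) - sqrt(201)/201 = -298 - sqrt(201)/201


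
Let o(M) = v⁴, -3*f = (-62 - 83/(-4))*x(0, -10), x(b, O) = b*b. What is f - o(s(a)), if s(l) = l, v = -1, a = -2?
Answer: -1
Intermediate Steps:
x(b, O) = b²
f = 0 (f = -(-62 - 83/(-4))*0²/3 = -(-62 - 83*(-¼))*0/3 = -(-62 + 83/4)*0/3 = -(-55)*0/4 = -⅓*0 = 0)
o(M) = 1 (o(M) = (-1)⁴ = 1)
f - o(s(a)) = 0 - 1*1 = 0 - 1 = -1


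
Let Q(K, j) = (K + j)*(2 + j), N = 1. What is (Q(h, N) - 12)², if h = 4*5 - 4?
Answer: 1521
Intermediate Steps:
h = 16 (h = 20 - 4 = 16)
Q(K, j) = (2 + j)*(K + j)
(Q(h, N) - 12)² = ((1² + 2*16 + 2*1 + 16*1) - 12)² = ((1 + 32 + 2 + 16) - 12)² = (51 - 12)² = 39² = 1521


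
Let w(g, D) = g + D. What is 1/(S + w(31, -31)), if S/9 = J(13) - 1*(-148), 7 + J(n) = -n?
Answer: 1/1152 ≈ 0.00086806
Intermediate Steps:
J(n) = -7 - n
S = 1152 (S = 9*((-7 - 1*13) - 1*(-148)) = 9*((-7 - 13) + 148) = 9*(-20 + 148) = 9*128 = 1152)
w(g, D) = D + g
1/(S + w(31, -31)) = 1/(1152 + (-31 + 31)) = 1/(1152 + 0) = 1/1152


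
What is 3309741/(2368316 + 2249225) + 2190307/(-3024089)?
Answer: -104881024138/13963854945149 ≈ -0.0075109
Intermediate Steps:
3309741/(2368316 + 2249225) + 2190307/(-3024089) = 3309741/4617541 + 2190307*(-1/3024089) = 3309741*(1/4617541) - 2190307/3024089 = 3309741/4617541 - 2190307/3024089 = -104881024138/13963854945149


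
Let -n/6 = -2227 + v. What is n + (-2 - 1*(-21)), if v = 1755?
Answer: 2851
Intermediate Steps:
n = 2832 (n = -6*(-2227 + 1755) = -6*(-472) = 2832)
n + (-2 - 1*(-21)) = 2832 + (-2 - 1*(-21)) = 2832 + (-2 + 21) = 2832 + 19 = 2851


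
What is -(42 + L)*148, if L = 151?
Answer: -28564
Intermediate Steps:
-(42 + L)*148 = -(42 + 151)*148 = -193*148 = -1*28564 = -28564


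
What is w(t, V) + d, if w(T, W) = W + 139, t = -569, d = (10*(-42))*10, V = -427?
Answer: -4488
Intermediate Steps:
d = -4200 (d = -420*10 = -4200)
w(T, W) = 139 + W
w(t, V) + d = (139 - 427) - 4200 = -288 - 4200 = -4488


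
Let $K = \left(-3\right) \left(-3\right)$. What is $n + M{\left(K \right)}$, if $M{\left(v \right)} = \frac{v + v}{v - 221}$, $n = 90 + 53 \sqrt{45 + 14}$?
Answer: $\frac{9531}{106} + 53 \sqrt{59} \approx 497.02$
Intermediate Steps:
$K = 9$
$n = 90 + 53 \sqrt{59} \approx 497.1$
$M{\left(v \right)} = \frac{2 v}{-221 + v}$
$n + M{\left(K \right)} = \left(90 + 53 \sqrt{59}\right) + 2 \cdot 9 \frac{1}{-221 + 9} = \left(90 + 53 \sqrt{59}\right) + 2 \cdot 9 \frac{1}{-212} = \left(90 + 53 \sqrt{59}\right) + 2 \cdot 9 \left(- \frac{1}{212}\right) = \left(90 + 53 \sqrt{59}\right) - \frac{9}{106} = \frac{9531}{106} + 53 \sqrt{59}$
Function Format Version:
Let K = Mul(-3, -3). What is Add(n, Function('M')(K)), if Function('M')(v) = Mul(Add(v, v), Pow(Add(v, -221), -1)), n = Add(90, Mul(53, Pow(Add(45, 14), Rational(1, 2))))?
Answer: Add(Rational(9531, 106), Mul(53, Pow(59, Rational(1, 2)))) ≈ 497.02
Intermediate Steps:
K = 9
n = Add(90, Mul(53, Pow(59, Rational(1, 2)))) ≈ 497.10
Function('M')(v) = Mul(2, v, Pow(Add(-221, v), -1)) (Function('M')(v) = Mul(Mul(2, v), Pow(Add(-221, v), -1)) = Mul(2, v, Pow(Add(-221, v), -1)))
Add(n, Function('M')(K)) = Add(Add(90, Mul(53, Pow(59, Rational(1, 2)))), Mul(2, 9, Pow(Add(-221, 9), -1))) = Add(Add(90, Mul(53, Pow(59, Rational(1, 2)))), Mul(2, 9, Pow(-212, -1))) = Add(Add(90, Mul(53, Pow(59, Rational(1, 2)))), Mul(2, 9, Rational(-1, 212))) = Add(Add(90, Mul(53, Pow(59, Rational(1, 2)))), Rational(-9, 106)) = Add(Rational(9531, 106), Mul(53, Pow(59, Rational(1, 2))))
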